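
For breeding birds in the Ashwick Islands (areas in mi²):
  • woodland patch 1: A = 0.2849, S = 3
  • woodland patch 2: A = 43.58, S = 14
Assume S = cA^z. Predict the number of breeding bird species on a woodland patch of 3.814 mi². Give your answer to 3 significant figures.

z = ln(14/3) / ln(43.58/0.2849) = 1.5404 / 5.0302 = 0.3062
c = 3 / 0.2849^0.3062 = 3 / 0.6808 = 4.407
S₃ = 4.407 × 3.814^0.3062 = 4.407 × 1.507 ≈ 6.64

6.64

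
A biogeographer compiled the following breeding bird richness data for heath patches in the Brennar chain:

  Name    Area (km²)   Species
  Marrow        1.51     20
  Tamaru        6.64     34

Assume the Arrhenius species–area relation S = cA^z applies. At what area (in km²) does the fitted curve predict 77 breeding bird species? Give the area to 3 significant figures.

65.0 km²

z = ln(34/20) / ln(6.64/1.51) = 0.5306 / 1.4810 = 0.3583
c = 20 / 1.51^0.3583 = 20 / 1.159 = 17.25
A = (77/17.25)^(1/0.3583) ⇒ ln A = ln(4.463)/0.3583 = 4.1746
A = e^4.1746 ≈ 65.02 km²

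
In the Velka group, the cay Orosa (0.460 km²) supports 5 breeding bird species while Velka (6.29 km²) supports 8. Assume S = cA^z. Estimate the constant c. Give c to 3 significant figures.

z = ln(S₂/S₁) / ln(A₂/A₁) = ln(8/5) / ln(6.29/0.46) = 0.4700 / 2.6155 = 0.1797
c = S₁ / A₁^z = 5 / 0.46^0.1797 = 5 / 0.8698 = 5.749

5.75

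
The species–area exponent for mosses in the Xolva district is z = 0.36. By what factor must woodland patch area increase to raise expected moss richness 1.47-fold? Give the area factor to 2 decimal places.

2.92

(A₂/A₁)^0.36 = 1.47, so A₂/A₁ = 1.47^(1/0.36) = 1.47^2.778
ln(A₂/A₁) = ln 1.47 / 0.36 = 0.3853 / 0.36 = 1.0702
A₂/A₁ = e^1.0702 ≈ 2.916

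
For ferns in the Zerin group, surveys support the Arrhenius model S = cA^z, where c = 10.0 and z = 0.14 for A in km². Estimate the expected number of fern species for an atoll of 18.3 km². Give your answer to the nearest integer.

15

S = 10 × 18.3^0.14
ln S = ln 10 + 0.14 × ln 18.3 = 2.3026 + 0.14 × 2.9069 = 2.7096
S = e^2.7096 ≈ 15.02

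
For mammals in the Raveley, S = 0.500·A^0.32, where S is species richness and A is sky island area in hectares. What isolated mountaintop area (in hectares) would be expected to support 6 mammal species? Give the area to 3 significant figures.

6 = 0.5 × A^0.32  ⇒  A^0.32 = 6/0.5 = 12
ln A = ln(12) / 0.32 = 2.4849 / 0.32 = 7.7653
A = e^7.7653 ≈ 2357 hectares

2360 hectares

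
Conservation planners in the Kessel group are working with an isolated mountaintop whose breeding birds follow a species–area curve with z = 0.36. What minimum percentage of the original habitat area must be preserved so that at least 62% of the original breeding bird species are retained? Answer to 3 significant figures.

Need (A_new/A_old)^0.36 = 0.62, so A_new/A_old = 0.62^(1/0.36) = 0.62^2.778
ln(A_new/A_old) = ln 0.62 / 0.36 = -0.4780 / 0.36 = -1.3279
A_new/A_old = e^-1.3279 ≈ 0.265

26.5%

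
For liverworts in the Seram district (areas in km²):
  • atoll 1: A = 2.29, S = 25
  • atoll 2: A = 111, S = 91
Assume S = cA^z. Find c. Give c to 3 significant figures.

z = ln(S₂/S₁) / ln(A₂/A₁) = ln(91/25) / ln(111/2.29) = 1.2920 / 3.8810 = 0.3329
c = S₁ / A₁^z = 25 / 2.29^0.3329 = 25 / 1.318 = 18.97

19.0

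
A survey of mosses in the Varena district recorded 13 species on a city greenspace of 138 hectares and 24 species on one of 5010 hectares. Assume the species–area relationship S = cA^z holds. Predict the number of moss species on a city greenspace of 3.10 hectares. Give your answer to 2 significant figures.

z = ln(24/13) / ln(5010/138) = 0.6131 / 3.5919 = 0.1707
c = 13 / 138^0.1707 = 13 / 2.319 = 5.606
S₃ = 5.606 × 3.1^0.1707 = 5.606 × 1.213 ≈ 6.801

6.8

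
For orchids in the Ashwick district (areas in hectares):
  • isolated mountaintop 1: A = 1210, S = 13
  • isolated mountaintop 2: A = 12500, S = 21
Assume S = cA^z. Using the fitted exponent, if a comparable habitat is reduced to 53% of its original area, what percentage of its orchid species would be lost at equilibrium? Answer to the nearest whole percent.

12%

z = ln(21/13) / ln(12500/1210) = 0.4796 / 2.3351 = 0.2054
S_new/S_old = (A_new/A_old)^z = 0.53^0.2054 = exp(0.2054 × -0.6349) = 0.8778
Fraction lost = 1 − 0.8778 = 0.1222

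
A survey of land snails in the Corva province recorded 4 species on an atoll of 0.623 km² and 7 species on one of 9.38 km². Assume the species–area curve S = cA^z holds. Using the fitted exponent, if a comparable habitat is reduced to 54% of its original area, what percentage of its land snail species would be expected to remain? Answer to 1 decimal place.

88.1%

z = ln(7/4) / ln(9.38/0.623) = 0.5596 / 2.7118 = 0.2064
S_new/S_old = (A_new/A_old)^z = 0.54^0.2064 = exp(0.2064 × -0.6162) = 0.8806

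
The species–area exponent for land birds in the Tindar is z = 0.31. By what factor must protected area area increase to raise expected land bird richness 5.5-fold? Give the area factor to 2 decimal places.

244.49

(A₂/A₁)^0.31 = 5.5, so A₂/A₁ = 5.5^(1/0.31) = 5.5^3.226
ln(A₂/A₁) = ln 5.5 / 0.31 = 1.7047 / 0.31 = 5.4992
A₂/A₁ = e^5.4992 ≈ 244.5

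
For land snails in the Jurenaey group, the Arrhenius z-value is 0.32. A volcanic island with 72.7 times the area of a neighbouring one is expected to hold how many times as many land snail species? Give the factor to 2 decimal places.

S₂/S₁ = (A₂/A₁)^z = 72.7^0.32
ln(S₂/S₁) = 0.32 × ln 72.7 = 0.32 × 4.2863 = 1.3716
S₂/S₁ = e^1.3716 ≈ 3.942

3.94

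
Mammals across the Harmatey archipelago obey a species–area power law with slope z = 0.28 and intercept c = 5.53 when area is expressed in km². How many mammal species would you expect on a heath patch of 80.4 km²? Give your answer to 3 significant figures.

18.9

S = 5.53 × 80.4^0.28 = 5.53 × 3.416 ≈ 18.89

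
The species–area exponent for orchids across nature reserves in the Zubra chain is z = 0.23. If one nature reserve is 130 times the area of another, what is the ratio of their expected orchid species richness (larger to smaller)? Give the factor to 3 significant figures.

S₂/S₁ = (A₂/A₁)^z = 130^0.23
ln(S₂/S₁) = 0.23 × ln 130 = 0.23 × 4.8675 = 1.1195
S₂/S₁ = e^1.1195 ≈ 3.063

3.06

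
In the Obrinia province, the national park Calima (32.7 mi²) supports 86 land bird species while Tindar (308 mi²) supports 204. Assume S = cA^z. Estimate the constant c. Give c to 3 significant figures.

z = ln(S₂/S₁) / ln(A₂/A₁) = ln(204/86) / ln(308/32.7) = 0.8638 / 2.2427 = 0.3851
c = S₁ / A₁^z = 86 / 32.7^0.3851 = 86 / 3.831 = 22.45

22.4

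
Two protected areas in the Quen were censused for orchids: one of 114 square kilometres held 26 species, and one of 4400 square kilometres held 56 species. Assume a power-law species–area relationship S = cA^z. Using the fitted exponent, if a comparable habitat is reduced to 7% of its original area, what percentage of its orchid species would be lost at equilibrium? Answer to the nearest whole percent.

43%

z = ln(56/26) / ln(4400/114) = 0.7673 / 3.6532 = 0.2100
S_new/S_old = (A_new/A_old)^z = 0.07^0.2100 = exp(0.2100 × -2.6593) = 0.5721
Fraction lost = 1 − 0.5721 = 0.4279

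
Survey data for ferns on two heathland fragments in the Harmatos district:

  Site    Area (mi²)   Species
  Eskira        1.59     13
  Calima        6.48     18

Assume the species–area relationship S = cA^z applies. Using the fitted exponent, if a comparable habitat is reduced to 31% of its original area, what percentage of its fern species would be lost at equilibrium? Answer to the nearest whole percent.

z = ln(18/13) / ln(6.48/1.59) = 0.3254 / 1.4050 = 0.2316
S_new/S_old = (A_new/A_old)^z = 0.31^0.2316 = exp(0.2316 × -1.1712) = 0.7624
Fraction lost = 1 − 0.7624 = 0.2376

24%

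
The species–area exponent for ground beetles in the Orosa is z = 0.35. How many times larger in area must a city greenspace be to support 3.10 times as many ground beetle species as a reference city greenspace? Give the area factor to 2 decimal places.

(A₂/A₁)^0.35 = 3.1, so A₂/A₁ = 3.1^(1/0.35) = 3.1^2.857
ln(A₂/A₁) = ln 3.1 / 0.35 = 1.1314 / 0.35 = 3.2326
A₂/A₁ = e^3.2326 ≈ 25.34

25.34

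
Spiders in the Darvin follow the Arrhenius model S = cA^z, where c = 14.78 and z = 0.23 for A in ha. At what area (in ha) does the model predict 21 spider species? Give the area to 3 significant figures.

21 = 14.78 × A^0.23  ⇒  A^0.23 = 21/14.78 = 1.421
ln A = ln(1.421) / 0.23 = 0.3512 / 0.23 = 1.5272
A = e^1.5272 ≈ 4.605 ha

4.61 ha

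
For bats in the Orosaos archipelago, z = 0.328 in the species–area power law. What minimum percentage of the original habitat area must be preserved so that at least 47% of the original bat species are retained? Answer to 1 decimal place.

Need (A_new/A_old)^0.328 = 0.47, so A_new/A_old = 0.47^(1/0.328) = 0.47^3.049
ln(A_new/A_old) = ln 0.47 / 0.328 = -0.7550 / 0.328 = -2.3019
A_new/A_old = e^-2.3019 ≈ 0.1001

10.0%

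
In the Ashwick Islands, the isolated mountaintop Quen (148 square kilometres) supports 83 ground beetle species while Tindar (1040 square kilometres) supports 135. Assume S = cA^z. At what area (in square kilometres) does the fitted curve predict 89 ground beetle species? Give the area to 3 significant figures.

196 square kilometres

z = ln(135/83) / ln(1040/148) = 0.4864 / 1.9498 = 0.2495
c = 83 / 148^0.2495 = 83 / 3.479 = 23.86
A = (89/23.86)^(1/0.2495) ⇒ ln A = ln(3.73)/0.2495 = 5.2770
A = e^5.2770 ≈ 195.8 square kilometres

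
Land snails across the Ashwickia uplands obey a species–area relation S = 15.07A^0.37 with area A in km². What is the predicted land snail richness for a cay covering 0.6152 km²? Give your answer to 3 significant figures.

12.6

S = 15.07 × 0.6152^0.37 = 15.07 × 0.8355 ≈ 12.59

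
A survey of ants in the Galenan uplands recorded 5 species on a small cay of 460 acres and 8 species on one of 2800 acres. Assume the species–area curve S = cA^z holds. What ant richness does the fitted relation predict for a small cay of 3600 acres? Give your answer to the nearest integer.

9

z = ln(8/5) / ln(2800/460) = 0.4700 / 1.8061 = 0.2602
c = 5 / 460^0.2602 = 5 / 4.931 = 1.014
S₃ = 1.014 × 3600^0.2602 = 1.014 × 8.422 ≈ 8.541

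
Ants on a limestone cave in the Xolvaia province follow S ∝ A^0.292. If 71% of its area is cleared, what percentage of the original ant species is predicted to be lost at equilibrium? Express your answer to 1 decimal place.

30.3%

S_new/S_old = (A_new/A_old)^z = 0.29^0.292
= exp(0.292 × ln 0.29) = exp(0.292 × -1.2379) = exp(-0.3615) ≈ 0.6967
Fraction lost = 1 − 0.6967 = 0.3033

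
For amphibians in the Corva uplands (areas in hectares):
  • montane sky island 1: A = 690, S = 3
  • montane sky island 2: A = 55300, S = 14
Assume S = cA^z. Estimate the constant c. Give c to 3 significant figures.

z = ln(S₂/S₁) / ln(A₂/A₁) = ln(14/3) / ln(55300/690) = 1.5404 / 4.3838 = 0.3514
c = S₁ / A₁^z = 3 / 690^0.3514 = 3 / 9.944 = 0.3017

0.302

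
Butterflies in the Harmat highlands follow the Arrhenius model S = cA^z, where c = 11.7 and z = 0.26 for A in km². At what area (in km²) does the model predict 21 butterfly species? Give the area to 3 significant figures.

21 = 11.7 × A^0.26  ⇒  A^0.26 = 21/11.7 = 1.795
ln A = ln(1.795) / 0.26 = 0.5849 / 0.26 = 2.2497
A = e^2.2497 ≈ 9.485 km²

9.49 km²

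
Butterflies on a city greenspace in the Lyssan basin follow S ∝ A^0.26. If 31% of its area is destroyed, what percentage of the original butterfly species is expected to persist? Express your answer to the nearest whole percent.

91%

S_new/S_old = (A_new/A_old)^z = 0.69^0.26
= exp(0.26 × ln 0.69) = exp(0.26 × -0.3711) = exp(-0.0965) ≈ 0.908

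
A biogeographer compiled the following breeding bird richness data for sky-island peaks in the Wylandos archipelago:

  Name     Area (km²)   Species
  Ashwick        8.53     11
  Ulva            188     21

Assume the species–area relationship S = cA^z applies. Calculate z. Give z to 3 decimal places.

0.209

Taking logs: ln S = ln c + z ln A, so z = (ln S₂ − ln S₁)/(ln A₂ − ln A₁).
z = ln(21/11) / ln(188/8.53) = ln(1.909) / ln(22.04) = 0.6466 / 3.0929 = 0.2091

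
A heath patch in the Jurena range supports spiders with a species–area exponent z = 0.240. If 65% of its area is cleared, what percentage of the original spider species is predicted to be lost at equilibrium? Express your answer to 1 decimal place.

S_new/S_old = (A_new/A_old)^z = 0.35^0.24
= exp(0.24 × ln 0.35) = exp(0.24 × -1.0498) = exp(-0.2520) ≈ 0.7773
Fraction lost = 1 − 0.7773 = 0.2227

22.3%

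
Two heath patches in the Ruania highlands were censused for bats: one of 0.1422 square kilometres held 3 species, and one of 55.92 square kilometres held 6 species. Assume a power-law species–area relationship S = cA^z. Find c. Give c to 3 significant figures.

3.76

z = ln(S₂/S₁) / ln(A₂/A₁) = ln(6/3) / ln(55.92/0.1422) = 0.6931 / 5.9744 = 0.1160
c = S₁ / A₁^z = 3 / 0.1422^0.1160 = 3 / 0.7975 = 3.762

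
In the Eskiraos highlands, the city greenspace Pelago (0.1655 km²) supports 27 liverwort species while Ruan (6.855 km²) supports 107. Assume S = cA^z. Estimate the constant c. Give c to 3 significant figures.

52.5

z = ln(S₂/S₁) / ln(A₂/A₁) = ln(107/27) / ln(6.855/0.1655) = 1.3770 / 3.7238 = 0.3698
c = S₁ / A₁^z = 27 / 0.1655^0.3698 = 27 / 0.5142 = 52.51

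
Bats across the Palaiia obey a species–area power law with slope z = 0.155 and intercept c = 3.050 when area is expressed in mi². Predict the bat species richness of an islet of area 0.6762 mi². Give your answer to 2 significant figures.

S = 3.05 × 0.6762^0.155
ln S = ln 3.05 + 0.155 × ln 0.6762 = 1.1151 + 0.155 × -0.3913 = 1.0545
S = e^1.0545 ≈ 2.871

2.9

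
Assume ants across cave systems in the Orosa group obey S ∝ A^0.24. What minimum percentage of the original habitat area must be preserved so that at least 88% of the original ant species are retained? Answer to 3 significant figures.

Need (A_new/A_old)^0.24 = 0.88, so A_new/A_old = 0.88^(1/0.24) = 0.88^4.167
ln(A_new/A_old) = ln 0.88 / 0.24 = -0.1278 / 0.24 = -0.5326
A_new/A_old = e^-0.5326 ≈ 0.5871

58.7%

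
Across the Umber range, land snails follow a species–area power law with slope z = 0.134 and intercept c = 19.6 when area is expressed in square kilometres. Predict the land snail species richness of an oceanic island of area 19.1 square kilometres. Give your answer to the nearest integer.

29

S = 19.6 × 19.1^0.134 = 19.6 × 1.485 ≈ 29.1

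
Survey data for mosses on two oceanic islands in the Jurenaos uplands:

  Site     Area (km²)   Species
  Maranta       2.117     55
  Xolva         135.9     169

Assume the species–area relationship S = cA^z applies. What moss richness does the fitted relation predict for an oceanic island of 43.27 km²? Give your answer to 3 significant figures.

124

z = ln(169/55) / ln(135.9/2.117) = 1.1226 / 4.1619 = 0.2697
c = 55 / 2.117^0.2697 = 55 / 1.224 = 44.93
S₃ = 44.93 × 43.27^0.2697 = 44.93 × 2.763 ≈ 124.1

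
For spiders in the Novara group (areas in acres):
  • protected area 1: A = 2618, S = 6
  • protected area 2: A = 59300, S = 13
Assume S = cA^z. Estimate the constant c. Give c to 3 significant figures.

0.853

z = ln(S₂/S₁) / ln(A₂/A₁) = ln(13/6) / ln(59300/2618) = 0.7732 / 3.1202 = 0.2478
c = S₁ / A₁^z = 6 / 2618^0.2478 = 6 / 7.03 = 0.8534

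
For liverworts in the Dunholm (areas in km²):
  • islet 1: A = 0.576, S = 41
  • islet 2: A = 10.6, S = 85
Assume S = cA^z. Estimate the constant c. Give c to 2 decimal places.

47.07

z = ln(S₂/S₁) / ln(A₂/A₁) = ln(85/41) / ln(10.6/0.576) = 0.7291 / 2.9125 = 0.2503
c = S₁ / A₁^z = 41 / 0.576^0.2503 = 41 / 0.871 = 47.07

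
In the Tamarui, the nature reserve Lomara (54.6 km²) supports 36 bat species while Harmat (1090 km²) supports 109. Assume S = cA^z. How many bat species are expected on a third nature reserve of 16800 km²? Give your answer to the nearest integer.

300

z = ln(109/36) / ln(1090/54.6) = 1.1078 / 2.9939 = 0.3700
c = 36 / 54.6^0.3700 = 36 / 4.394 = 8.194
S₃ = 8.194 × 16800^0.3700 = 8.194 × 36.6 ≈ 299.9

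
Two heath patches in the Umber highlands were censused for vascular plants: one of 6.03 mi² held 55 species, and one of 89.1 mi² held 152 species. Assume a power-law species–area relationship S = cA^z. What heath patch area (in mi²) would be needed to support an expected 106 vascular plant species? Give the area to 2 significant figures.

34 mi²

z = ln(152/55) / ln(89.1/6.03) = 1.0165 / 2.6930 = 0.3775
c = 55 / 6.03^0.3775 = 55 / 1.97 = 27.91
A = (106/27.91)^(1/0.3775) ⇒ ln A = ln(3.797)/0.3775 = 3.5349
A = e^3.5349 ≈ 34.29 mi²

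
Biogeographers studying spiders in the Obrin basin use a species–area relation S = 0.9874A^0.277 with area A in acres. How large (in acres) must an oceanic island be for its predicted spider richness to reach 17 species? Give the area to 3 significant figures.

29000 acres

17 = 0.9874 × A^0.277  ⇒  A^0.277 = 17/0.9874 = 17.22
ln A = ln(17.22) / 0.277 = 2.8459 / 0.277 = 10.2740
A = e^10.2740 ≈ 28969 acres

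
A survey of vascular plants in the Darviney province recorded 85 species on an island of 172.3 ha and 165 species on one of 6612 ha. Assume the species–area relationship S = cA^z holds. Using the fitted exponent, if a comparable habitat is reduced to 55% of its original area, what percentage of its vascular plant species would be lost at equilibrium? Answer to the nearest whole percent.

10%

z = ln(165/85) / ln(6612/172.3) = 0.6633 / 3.6474 = 0.1819
S_new/S_old = (A_new/A_old)^z = 0.55^0.1819 = exp(0.1819 × -0.5978) = 0.897
Fraction lost = 1 − 0.897 = 0.103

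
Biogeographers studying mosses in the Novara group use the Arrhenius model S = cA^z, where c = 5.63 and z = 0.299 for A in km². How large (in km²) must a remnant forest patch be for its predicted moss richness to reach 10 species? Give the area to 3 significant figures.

6.83 km²

10 = 5.63 × A^0.299  ⇒  A^0.299 = 10/5.63 = 1.776
ln A = ln(1.776) / 0.299 = 0.5745 / 0.299 = 1.9213
A = e^1.9213 ≈ 6.83 km²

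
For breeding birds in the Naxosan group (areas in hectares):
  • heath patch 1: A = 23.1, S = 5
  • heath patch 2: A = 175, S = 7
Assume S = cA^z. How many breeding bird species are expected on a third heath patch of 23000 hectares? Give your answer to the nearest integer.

16

z = ln(7/5) / ln(175/23.1) = 0.3365 / 2.0250 = 0.1662
c = 5 / 23.1^0.1662 = 5 / 1.685 = 2.967
S₃ = 2.967 × 23000^0.1662 = 2.967 × 5.306 ≈ 15.75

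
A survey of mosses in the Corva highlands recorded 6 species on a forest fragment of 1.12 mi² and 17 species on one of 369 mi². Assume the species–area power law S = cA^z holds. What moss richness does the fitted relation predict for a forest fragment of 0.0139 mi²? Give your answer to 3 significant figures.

z = ln(17/6) / ln(369/1.12) = 1.0415 / 5.7975 = 0.1796
c = 6 / 1.12^0.1796 = 6 / 1.021 = 5.879
S₃ = 5.879 × 0.0139^0.1796 = 5.879 × 0.4639 ≈ 2.727

2.73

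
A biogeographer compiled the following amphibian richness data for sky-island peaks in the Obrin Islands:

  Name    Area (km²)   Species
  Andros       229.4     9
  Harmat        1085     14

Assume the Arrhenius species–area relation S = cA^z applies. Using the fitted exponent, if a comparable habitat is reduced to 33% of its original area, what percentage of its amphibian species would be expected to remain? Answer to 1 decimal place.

73.0%

z = ln(14/9) / ln(1085/229.4) = 0.4418 / 1.5539 = 0.2843
S_new/S_old = (A_new/A_old)^z = 0.33^0.2843 = exp(0.2843 × -1.1087) = 0.7296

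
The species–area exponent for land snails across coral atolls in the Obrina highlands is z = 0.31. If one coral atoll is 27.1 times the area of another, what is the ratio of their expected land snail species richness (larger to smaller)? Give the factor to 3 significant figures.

S₂/S₁ = (A₂/A₁)^z = 27.1^0.31
ln(S₂/S₁) = 0.31 × ln 27.1 = 0.31 × 3.2995 = 1.0229
S₂/S₁ = e^1.0229 ≈ 2.781

2.78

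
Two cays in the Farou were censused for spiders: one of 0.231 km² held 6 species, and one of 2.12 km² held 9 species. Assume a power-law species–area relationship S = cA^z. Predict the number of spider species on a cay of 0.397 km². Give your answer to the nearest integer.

z = ln(9/6) / ln(2.12/0.231) = 0.4055 / 2.2168 = 0.1829
c = 6 / 0.231^0.1829 = 6 / 0.7649 = 7.844
S₃ = 7.844 × 0.397^0.1829 = 7.844 × 0.8445 ≈ 6.625

7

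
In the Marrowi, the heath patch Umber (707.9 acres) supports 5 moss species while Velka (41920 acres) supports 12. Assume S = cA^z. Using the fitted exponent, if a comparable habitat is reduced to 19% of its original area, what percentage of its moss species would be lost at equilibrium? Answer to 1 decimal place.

30.0%

z = ln(12/5) / ln(41920/707.9) = 0.8755 / 4.0812 = 0.2145
S_new/S_old = (A_new/A_old)^z = 0.19^0.2145 = exp(0.2145 × -1.6607) = 0.7003
Fraction lost = 1 − 0.7003 = 0.2997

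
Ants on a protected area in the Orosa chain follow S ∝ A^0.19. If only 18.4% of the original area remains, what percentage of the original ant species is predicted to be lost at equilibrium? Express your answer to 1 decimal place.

S_new/S_old = (A_new/A_old)^z = 0.184^0.19
= exp(0.19 × ln 0.184) = exp(0.19 × -1.6928) = exp(-0.3216) ≈ 0.725
Fraction lost = 1 − 0.725 = 0.275

27.5%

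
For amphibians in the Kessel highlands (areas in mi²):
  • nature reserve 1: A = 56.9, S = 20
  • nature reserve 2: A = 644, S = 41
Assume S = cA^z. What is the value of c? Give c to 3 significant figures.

z = ln(S₂/S₁) / ln(A₂/A₁) = ln(41/20) / ln(644/56.9) = 0.7178 / 2.4264 = 0.2958
c = S₁ / A₁^z = 20 / 56.9^0.2958 = 20 / 3.306 = 6.05

6.05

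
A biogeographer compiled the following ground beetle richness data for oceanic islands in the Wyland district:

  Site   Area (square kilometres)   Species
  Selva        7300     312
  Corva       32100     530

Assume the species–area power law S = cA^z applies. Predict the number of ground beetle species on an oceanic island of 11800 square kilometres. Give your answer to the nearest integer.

370

z = ln(530/312) / ln(32100/7300) = 0.5299 / 1.4810 = 0.3578
c = 312 / 7300^0.3578 = 312 / 24.11 = 12.94
S₃ = 12.94 × 11800^0.3578 = 12.94 × 28.63 ≈ 370.5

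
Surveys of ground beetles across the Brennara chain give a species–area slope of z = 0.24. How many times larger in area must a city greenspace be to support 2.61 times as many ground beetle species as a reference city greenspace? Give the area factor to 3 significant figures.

(A₂/A₁)^0.24 = 2.61, so A₂/A₁ = 2.61^(1/0.24) = 2.61^4.167
ln(A₂/A₁) = ln 2.61 / 0.24 = 0.9594 / 0.24 = 3.9973
A₂/A₁ = e^3.9973 ≈ 54.45

54.5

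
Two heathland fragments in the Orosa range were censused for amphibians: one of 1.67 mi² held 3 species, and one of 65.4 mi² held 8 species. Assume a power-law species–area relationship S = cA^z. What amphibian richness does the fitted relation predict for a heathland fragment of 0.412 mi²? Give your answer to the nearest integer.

2

z = ln(8/3) / ln(65.4/1.67) = 0.9808 / 3.6677 = 0.2674
c = 3 / 1.67^0.2674 = 3 / 1.147 = 2.616
S₃ = 2.616 × 0.412^0.2674 = 2.616 × 0.7889 ≈ 2.063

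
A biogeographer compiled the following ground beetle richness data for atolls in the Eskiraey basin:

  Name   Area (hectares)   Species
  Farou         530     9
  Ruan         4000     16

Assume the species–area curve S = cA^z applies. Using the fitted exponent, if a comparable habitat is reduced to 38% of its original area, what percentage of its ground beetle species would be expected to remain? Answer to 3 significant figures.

75.9%

z = ln(16/9) / ln(4000/530) = 0.5754 / 2.0212 = 0.2847
S_new/S_old = (A_new/A_old)^z = 0.38^0.2847 = exp(0.2847 × -0.9676) = 0.7592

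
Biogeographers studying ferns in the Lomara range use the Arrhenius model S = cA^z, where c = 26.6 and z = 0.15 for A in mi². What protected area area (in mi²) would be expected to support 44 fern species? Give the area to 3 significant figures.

28.7 mi²

44 = 26.6 × A^0.15  ⇒  A^0.15 = 44/26.6 = 1.654
ln A = ln(1.654) / 0.15 = 0.5033 / 0.15 = 3.3552
A = e^3.3552 ≈ 28.65 mi²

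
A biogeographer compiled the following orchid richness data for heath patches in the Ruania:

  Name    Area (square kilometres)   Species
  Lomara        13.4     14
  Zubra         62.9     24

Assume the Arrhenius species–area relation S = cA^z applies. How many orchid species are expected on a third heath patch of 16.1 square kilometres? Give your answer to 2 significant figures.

z = ln(24/14) / ln(62.9/13.4) = 0.5390 / 1.5463 = 0.3486
c = 14 / 13.4^0.3486 = 14 / 2.471 = 5.666
S₃ = 5.666 × 16.1^0.3486 = 5.666 × 2.634 ≈ 14.93

15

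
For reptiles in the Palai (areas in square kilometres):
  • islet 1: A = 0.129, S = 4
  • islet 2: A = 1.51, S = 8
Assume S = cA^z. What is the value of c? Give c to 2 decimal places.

z = ln(S₂/S₁) / ln(A₂/A₁) = ln(8/4) / ln(1.51/0.129) = 0.6931 / 2.4601 = 0.2818
c = S₁ / A₁^z = 4 / 0.129^0.2818 = 4 / 0.5616 = 7.123

7.12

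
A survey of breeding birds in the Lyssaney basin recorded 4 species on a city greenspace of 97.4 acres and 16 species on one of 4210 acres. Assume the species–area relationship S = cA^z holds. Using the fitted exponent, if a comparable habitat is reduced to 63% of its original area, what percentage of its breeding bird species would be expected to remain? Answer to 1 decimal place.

z = ln(16/4) / ln(4210/97.4) = 1.3863 / 3.7664 = 0.3681
S_new/S_old = (A_new/A_old)^z = 0.63^0.3681 = exp(0.3681 × -0.4620) = 0.8436

84.4%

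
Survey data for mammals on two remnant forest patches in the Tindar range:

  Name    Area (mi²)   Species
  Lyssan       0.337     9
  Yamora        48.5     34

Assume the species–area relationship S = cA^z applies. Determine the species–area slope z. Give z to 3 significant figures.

Taking logs: ln S = ln c + z ln A, so z = (ln S₂ − ln S₁)/(ln A₂ − ln A₁).
z = ln(34/9) / ln(48.5/0.337) = ln(3.778) / ln(143.9) = 1.3291 / 4.9692 = 0.2675

0.267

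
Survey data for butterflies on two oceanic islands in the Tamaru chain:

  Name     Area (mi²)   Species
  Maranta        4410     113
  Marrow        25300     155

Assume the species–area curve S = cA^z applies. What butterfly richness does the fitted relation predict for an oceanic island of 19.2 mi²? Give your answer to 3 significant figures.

z = ln(155/113) / ln(25300/4410) = 0.3160 / 1.7469 = 0.1809
c = 113 / 4410^0.1809 = 113 / 4.564 = 24.76
S₃ = 24.76 × 19.2^0.1809 = 24.76 × 1.707 ≈ 42.26

42.3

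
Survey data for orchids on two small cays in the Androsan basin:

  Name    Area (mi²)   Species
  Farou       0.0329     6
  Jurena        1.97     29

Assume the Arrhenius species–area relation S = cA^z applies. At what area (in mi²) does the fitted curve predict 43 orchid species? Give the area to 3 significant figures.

z = ln(29/6) / ln(1.97/0.0329) = 1.5755 / 4.0923 = 0.3850
c = 6 / 0.0329^0.3850 = 6 / 0.2686 = 22.34
A = (43/22.34)^(1/0.3850) ⇒ ln A = ln(1.925)/0.3850 = 1.7012
A = e^1.7012 ≈ 5.48 mi²

5.48 mi²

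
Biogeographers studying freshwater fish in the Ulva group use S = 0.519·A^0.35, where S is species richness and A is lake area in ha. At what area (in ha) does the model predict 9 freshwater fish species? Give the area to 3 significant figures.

3470 ha

9 = 0.519 × A^0.35  ⇒  A^0.35 = 9/0.519 = 17.34
ln A = ln(17.34) / 0.35 = 2.8531 / 0.35 = 8.1516
A = e^8.1516 ≈ 3469 ha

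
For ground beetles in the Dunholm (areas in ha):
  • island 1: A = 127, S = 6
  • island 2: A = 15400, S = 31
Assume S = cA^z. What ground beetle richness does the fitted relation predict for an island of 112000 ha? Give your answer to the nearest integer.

61

z = ln(31/6) / ln(15400/127) = 1.6422 / 4.7979 = 0.3423
c = 6 / 127^0.3423 = 6 / 5.249 = 1.143
S₃ = 1.143 × 112000^0.3423 = 1.143 × 53.49 ≈ 61.14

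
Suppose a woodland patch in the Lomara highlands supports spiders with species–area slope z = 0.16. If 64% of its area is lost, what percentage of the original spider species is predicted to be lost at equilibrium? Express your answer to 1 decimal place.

15.1%

S_new/S_old = (A_new/A_old)^z = 0.36^0.16
= exp(0.16 × ln 0.36) = exp(0.16 × -1.0217) = exp(-0.1635) ≈ 0.8492
Fraction lost = 1 − 0.8492 = 0.1508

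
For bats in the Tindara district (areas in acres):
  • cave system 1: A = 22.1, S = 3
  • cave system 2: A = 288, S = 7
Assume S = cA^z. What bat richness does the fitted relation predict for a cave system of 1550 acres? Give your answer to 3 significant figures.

12.2

z = ln(7/3) / ln(288/22.1) = 0.8473 / 2.5674 = 0.3300
c = 3 / 22.1^0.3300 = 3 / 2.778 = 1.08
S₃ = 1.08 × 1550^0.3300 = 1.08 × 11.29 ≈ 12.2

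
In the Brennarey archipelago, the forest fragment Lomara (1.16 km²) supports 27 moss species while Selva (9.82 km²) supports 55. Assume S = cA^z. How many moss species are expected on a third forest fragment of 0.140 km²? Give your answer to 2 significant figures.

13

z = ln(55/27) / ln(9.82/1.16) = 0.7115 / 2.1360 = 0.3331
c = 27 / 1.16^0.3331 = 27 / 1.051 = 25.7
S₃ = 25.7 × 0.14^0.3331 = 25.7 × 0.5195 ≈ 13.35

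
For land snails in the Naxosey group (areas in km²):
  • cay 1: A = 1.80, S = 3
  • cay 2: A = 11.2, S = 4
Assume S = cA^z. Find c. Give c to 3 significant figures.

z = ln(S₂/S₁) / ln(A₂/A₁) = ln(4/3) / ln(11.2/1.8) = 0.2877 / 1.8281 = 0.1574
c = S₁ / A₁^z = 3 / 1.8^0.1574 = 3 / 1.097 = 2.735

2.73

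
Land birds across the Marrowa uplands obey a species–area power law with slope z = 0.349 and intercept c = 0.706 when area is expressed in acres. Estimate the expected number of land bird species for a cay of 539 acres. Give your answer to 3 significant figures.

6.34

S = 0.706 × 539^0.349
ln S = ln 0.706 + 0.349 × ln 539 = -0.3481 + 0.349 × 6.2897 = 1.8470
S = e^1.8470 ≈ 6.341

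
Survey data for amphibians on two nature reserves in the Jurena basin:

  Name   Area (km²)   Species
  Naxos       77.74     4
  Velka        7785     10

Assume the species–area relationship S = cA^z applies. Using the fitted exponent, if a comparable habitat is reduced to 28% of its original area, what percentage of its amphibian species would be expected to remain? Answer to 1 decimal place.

z = ln(10/4) / ln(7785/77.74) = 0.9163 / 4.6066 = 0.1989
S_new/S_old = (A_new/A_old)^z = 0.28^0.1989 = exp(0.1989 × -1.2730) = 0.7763

77.6%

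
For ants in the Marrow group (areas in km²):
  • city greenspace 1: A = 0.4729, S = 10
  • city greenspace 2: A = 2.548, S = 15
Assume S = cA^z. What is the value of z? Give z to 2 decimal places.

0.24

Taking logs: ln S = ln c + z ln A, so z = (ln S₂ − ln S₁)/(ln A₂ − ln A₁).
z = ln(15/10) / ln(2.548/0.4729) = ln(1.5) / ln(5.388) = 0.4055 / 1.6842 = 0.2407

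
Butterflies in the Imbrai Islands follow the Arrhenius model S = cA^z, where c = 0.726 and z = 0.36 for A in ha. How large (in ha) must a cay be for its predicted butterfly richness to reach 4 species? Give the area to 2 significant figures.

4 = 0.726 × A^0.36  ⇒  A^0.36 = 4/0.726 = 5.51
ln A = ln(5.51) / 0.36 = 1.7065 / 0.36 = 4.7403
A = e^4.7403 ≈ 114.5 ha

110 ha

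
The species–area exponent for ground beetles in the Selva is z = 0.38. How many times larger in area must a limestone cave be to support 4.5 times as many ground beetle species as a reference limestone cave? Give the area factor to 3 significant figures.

52.4

(A₂/A₁)^0.38 = 4.5, so A₂/A₁ = 4.5^(1/0.38) = 4.5^2.632
ln(A₂/A₁) = ln 4.5 / 0.38 = 1.5041 / 0.38 = 3.9581
A₂/A₁ = e^3.9581 ≈ 52.36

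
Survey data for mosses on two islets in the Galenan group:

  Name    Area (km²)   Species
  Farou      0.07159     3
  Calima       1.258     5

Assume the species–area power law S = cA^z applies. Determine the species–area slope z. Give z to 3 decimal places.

Taking logs: ln S = ln c + z ln A, so z = (ln S₂ − ln S₁)/(ln A₂ − ln A₁).
z = ln(5/3) / ln(1.258/0.07159) = ln(1.667) / ln(17.57) = 0.5108 / 2.8663 = 0.1782

0.178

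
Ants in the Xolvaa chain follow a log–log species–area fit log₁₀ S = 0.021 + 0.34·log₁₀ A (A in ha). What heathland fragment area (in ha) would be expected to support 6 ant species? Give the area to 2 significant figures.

6 = 1.05 × A^0.34  ⇒  A^0.34 = 6/1.05 = 5.717
ln A = ln(5.717) / 0.34 = 1.7434 / 0.34 = 5.1277
A = e^5.1277 ≈ 168.6 ha

170 ha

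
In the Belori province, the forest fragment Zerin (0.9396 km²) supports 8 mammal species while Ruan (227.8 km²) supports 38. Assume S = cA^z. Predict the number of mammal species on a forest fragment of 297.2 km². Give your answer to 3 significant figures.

z = ln(38/8) / ln(227.8/0.9396) = 1.5581 / 5.4908 = 0.2838
c = 8 / 0.9396^0.2838 = 8 / 0.9825 = 8.143
S₃ = 8.143 × 297.2^0.2838 = 8.143 × 5.033 ≈ 40.98

41.0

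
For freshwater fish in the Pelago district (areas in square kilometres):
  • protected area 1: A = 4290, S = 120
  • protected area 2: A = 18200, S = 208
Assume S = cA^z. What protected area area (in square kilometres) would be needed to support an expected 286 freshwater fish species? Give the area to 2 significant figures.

z = ln(208/120) / ln(18200/4290) = 0.5500 / 1.4451 = 0.3806
c = 120 / 4290^0.3806 = 120 / 24.13 = 4.973
A = (286/4.973)^(1/0.3806) ⇒ ln A = ln(57.51)/0.3806 = 10.6458
A = e^10.6458 ≈ 42018 square kilometres

42000 square kilometres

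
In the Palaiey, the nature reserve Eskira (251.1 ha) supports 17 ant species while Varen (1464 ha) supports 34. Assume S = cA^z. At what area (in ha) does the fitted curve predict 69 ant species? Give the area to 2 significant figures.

z = ln(34/17) / ln(1464/251.1) = 0.6931 / 1.7631 = 0.3931
c = 17 / 251.1^0.3931 = 17 / 8.78 = 1.936
A = (69/1.936)^(1/0.3931) ⇒ ln A = ln(35.64)/0.3931 = 9.0891
A = e^9.0891 ≈ 8859 ha

8900 ha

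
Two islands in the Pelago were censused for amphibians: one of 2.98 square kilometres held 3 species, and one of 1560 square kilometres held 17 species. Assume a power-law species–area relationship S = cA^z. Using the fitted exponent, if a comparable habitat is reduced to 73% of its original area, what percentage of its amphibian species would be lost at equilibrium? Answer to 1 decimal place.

z = ln(17/3) / ln(1560/2.98) = 1.7346 / 6.2605 = 0.2771
S_new/S_old = (A_new/A_old)^z = 0.73^0.2771 = exp(0.2771 × -0.3147) = 0.9165
Fraction lost = 1 − 0.9165 = 0.0835

8.4%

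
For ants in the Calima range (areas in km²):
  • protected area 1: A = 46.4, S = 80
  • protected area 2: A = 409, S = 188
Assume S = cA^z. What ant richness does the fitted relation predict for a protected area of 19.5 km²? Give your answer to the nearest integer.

z = ln(188/80) / ln(409/46.4) = 0.8544 / 2.1764 = 0.3926
c = 80 / 46.4^0.3926 = 80 / 4.511 = 17.74
S₃ = 17.74 × 19.5^0.3926 = 17.74 × 3.21 ≈ 56.92

57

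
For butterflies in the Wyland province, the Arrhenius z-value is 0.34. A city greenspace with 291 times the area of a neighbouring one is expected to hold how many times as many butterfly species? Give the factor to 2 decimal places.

6.88

S₂/S₁ = (A₂/A₁)^z = 291^0.34
ln(S₂/S₁) = 0.34 × ln 291 = 0.34 × 5.6733 = 1.9289
S₂/S₁ = e^1.9289 ≈ 6.882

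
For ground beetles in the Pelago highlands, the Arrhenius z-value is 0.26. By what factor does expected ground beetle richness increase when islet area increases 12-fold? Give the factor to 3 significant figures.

S₂/S₁ = (A₂/A₁)^z = 12^0.26
ln(S₂/S₁) = 0.26 × ln 12 = 0.26 × 2.4849 = 0.6461
S₂/S₁ = e^0.6461 ≈ 1.908

1.91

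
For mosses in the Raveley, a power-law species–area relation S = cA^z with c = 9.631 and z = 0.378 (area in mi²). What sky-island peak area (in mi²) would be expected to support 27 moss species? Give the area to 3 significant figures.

27 = 9.631 × A^0.378  ⇒  A^0.378 = 27/9.631 = 2.803
ln A = ln(2.803) / 0.378 = 1.0308 / 0.378 = 2.7271
A = e^2.7271 ≈ 15.29 mi²

15.3 mi²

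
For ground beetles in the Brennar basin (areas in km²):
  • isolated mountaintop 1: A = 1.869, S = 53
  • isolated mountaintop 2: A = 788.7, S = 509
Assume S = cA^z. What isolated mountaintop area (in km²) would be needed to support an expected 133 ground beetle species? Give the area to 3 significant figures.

z = ln(509/53) / ln(788.7/1.869) = 2.2622 / 6.0450 = 0.3742
c = 53 / 1.869^0.3742 = 53 / 1.264 = 41.94
A = (133/41.94)^(1/0.3742) ⇒ ln A = ln(3.171)/0.3742 = 3.0840
A = e^3.0840 ≈ 21.85 km²

21.8 km²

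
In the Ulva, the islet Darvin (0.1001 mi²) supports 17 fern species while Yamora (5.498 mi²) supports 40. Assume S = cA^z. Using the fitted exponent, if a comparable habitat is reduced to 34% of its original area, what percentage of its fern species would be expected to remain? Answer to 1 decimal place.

z = ln(40/17) / ln(5.498/0.1001) = 0.8557 / 4.0060 = 0.2136
S_new/S_old = (A_new/A_old)^z = 0.34^0.2136 = exp(0.2136 × -1.0788) = 0.7942

79.4%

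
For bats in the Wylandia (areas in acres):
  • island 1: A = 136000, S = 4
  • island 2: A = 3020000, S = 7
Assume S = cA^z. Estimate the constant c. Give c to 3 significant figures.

0.474

z = ln(S₂/S₁) / ln(A₂/A₁) = ln(7/4) / ln(3020000/136000) = 0.5596 / 3.1004 = 0.1805
c = S₁ / A₁^z = 4 / 136000^0.1805 = 4 / 8.445 = 0.4736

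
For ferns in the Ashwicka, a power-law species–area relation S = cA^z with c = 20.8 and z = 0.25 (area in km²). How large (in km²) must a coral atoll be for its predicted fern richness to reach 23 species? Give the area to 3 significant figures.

23 = 20.8 × A^0.25  ⇒  A^0.25 = 23/20.8 = 1.106
ln A = ln(1.106) / 0.25 = 0.1005 / 0.25 = 0.4022
A = e^0.4022 ≈ 1.495 km²

1.50 km²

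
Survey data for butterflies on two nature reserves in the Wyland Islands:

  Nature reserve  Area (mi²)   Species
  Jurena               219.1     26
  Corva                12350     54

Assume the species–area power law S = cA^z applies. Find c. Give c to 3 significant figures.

z = ln(S₂/S₁) / ln(A₂/A₁) = ln(54/26) / ln(12350/219.1) = 0.7309 / 4.0319 = 0.1813
c = S₁ / A₁^z = 26 / 219.1^0.1813 = 26 / 2.656 = 9.787

9.79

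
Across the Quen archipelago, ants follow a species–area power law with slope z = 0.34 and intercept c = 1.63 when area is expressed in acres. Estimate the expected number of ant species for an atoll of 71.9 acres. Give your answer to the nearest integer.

7

S = 1.63 × 71.9^0.34
ln S = ln 1.63 + 0.34 × ln 71.9 = 0.4886 + 0.34 × 4.2753 = 1.9422
S = e^1.9422 ≈ 6.974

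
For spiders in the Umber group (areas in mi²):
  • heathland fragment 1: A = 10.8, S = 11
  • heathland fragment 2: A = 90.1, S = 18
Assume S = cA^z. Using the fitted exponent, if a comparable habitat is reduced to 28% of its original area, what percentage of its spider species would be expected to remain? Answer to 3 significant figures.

z = ln(18/11) / ln(90.1/10.8) = 0.4925 / 2.1214 = 0.2321
S_new/S_old = (A_new/A_old)^z = 0.28^0.2321 = exp(0.2321 × -1.2730) = 0.7441

74.4%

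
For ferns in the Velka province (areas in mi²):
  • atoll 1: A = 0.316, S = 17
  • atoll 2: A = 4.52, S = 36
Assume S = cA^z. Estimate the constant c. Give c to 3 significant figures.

z = ln(S₂/S₁) / ln(A₂/A₁) = ln(36/17) / ln(4.52/0.316) = 0.7503 / 2.6605 = 0.2820
c = S₁ / A₁^z = 17 / 0.316^0.2820 = 17 / 0.7226 = 23.53

23.5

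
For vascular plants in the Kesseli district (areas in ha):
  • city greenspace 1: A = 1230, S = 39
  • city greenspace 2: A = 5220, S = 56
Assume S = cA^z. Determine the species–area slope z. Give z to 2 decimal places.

0.25

Taking logs: ln S = ln c + z ln A, so z = (ln S₂ − ln S₁)/(ln A₂ − ln A₁).
z = ln(56/39) / ln(5220/1230) = ln(1.436) / ln(4.244) = 0.3618 / 1.4455 = 0.2503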